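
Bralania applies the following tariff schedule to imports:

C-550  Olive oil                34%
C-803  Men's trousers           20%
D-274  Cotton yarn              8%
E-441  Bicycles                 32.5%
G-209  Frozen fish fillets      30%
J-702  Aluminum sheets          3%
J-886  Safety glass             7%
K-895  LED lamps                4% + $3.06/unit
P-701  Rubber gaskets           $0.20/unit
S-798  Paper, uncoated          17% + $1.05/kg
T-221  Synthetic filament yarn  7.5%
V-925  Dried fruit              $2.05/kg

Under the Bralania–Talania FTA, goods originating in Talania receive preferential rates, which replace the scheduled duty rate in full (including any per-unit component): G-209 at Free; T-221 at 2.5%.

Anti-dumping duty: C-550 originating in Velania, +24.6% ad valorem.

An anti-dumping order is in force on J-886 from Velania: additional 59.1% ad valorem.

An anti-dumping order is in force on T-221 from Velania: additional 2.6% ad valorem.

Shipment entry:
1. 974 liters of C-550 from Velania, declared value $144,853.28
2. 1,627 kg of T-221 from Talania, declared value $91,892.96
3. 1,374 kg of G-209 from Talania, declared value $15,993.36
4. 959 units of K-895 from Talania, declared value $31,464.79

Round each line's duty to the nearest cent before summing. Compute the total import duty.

$91,374.47

Line 1 (C-550, Velania, 974 liters, $144,853.28):
Base rate for C-550 is 34%.
Additional duty on C-550 from Velania: +24.6%. Applied ad valorem rate: 34% + 24.6% = 58.6%.
Duty = $144,853.28 × 58.6% = $84,884.02.
Line 2 (T-221, Talania, 1,627 kg, $91,892.96):
Base rate for T-221 is 7.5%.
Origin Talania qualifies under the Bralania–Talania agreement and T-221 is covered: preferential rate 2.5% applies instead.
The additional-duty order on T-221 targets Velania, not Talania; it does not apply.
Duty = $91,892.96 × 2.5% = $2,297.32.
Line 3 (G-209, Talania, 1,374 kg, $15,993.36):
Base rate for G-209 is 30%.
Origin Talania qualifies under the Bralania–Talania agreement and G-209 is covered: preferential rate Free applies instead.
Duty = $15,993.36 × 0% = $0.00.
Line 4 (K-895, Talania, 959 units, $31,464.79):
Base rate for K-895 is 4% + $3.06/unit.
Origin Talania is the FTA partner but K-895 is not on the preference list; base rate stands.
Duty = $31,464.79 × 4% + 959 × $3.06 = $4,193.13.
Total = $84,884.02 + $2,297.32 + $0.00 + $4,193.13 = $91,374.47.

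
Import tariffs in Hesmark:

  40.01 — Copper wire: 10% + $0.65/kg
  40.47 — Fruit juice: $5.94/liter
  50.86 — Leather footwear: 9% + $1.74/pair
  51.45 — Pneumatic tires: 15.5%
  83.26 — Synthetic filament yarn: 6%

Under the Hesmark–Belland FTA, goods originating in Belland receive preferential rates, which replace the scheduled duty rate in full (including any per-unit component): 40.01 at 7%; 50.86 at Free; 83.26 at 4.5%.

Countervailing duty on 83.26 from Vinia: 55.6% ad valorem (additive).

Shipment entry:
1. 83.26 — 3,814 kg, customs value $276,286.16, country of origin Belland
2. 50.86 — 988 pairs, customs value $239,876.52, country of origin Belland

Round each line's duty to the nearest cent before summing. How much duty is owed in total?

Line 1 (83.26, Belland, 3,814 kg, $276,286.16):
Base rate for 83.26 is 6%.
Origin Belland qualifies under the Hesmark–Belland agreement and 83.26 is covered: preferential rate 4.5% applies instead.
The additional-duty order on 83.26 targets Vinia, not Belland; it does not apply.
Duty = $276,286.16 × 4.5% = $12,432.88.
Line 2 (50.86, Belland, 988 pairs, $239,876.52):
Base rate for 50.86 is 9% + $1.74/pair.
Origin Belland qualifies under the Hesmark–Belland agreement and 50.86 is covered: preferential rate Free applies instead.
Duty = $239,876.52 × 0% = $0.00.
Total = $12,432.88 + $0.00 = $12,432.88.

$12,432.88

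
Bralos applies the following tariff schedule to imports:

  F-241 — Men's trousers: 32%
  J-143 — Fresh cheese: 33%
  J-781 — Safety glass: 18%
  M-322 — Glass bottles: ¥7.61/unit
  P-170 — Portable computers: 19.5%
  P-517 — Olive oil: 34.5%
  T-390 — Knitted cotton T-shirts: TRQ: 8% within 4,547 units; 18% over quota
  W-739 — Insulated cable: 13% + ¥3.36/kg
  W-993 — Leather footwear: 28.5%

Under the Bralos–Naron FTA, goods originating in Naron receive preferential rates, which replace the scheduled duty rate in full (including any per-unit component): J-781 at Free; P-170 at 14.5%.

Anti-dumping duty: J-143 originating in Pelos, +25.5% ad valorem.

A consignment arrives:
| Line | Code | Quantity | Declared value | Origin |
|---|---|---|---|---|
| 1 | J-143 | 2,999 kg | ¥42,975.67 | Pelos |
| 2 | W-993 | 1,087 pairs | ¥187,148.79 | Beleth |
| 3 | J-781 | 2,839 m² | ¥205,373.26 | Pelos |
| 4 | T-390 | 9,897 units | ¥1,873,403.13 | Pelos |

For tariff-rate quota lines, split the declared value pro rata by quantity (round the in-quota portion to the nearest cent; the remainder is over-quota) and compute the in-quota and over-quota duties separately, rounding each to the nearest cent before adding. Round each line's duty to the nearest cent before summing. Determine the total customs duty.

¥366,587.77

Line 1 (J-143, Pelos, 2,999 kg, ¥42,975.67):
Base rate for J-143 is 33%.
Additional duty on J-143 from Pelos: +25.5%. Applied ad valorem rate: 33% + 25.5% = 58.5%.
Duty = ¥42,975.67 × 58.5% = ¥25,140.77.
Line 2 (W-993, Beleth, 1,087 pairs, ¥187,148.79):
Base rate for W-993 is 28.5%.
Duty = ¥187,148.79 × 28.5% = ¥53,337.41.
Line 3 (J-781, Pelos, 2,839 m², ¥205,373.26):
Base rate for J-781 is 18%.
J-781 has an FTA preferential rate, but origin Pelos is not Naron; base rate stands.
Duty = ¥205,373.26 × 18% = ¥36,967.19.
Line 4 (T-390, Pelos, 9,897 units, ¥1,873,403.13):
Code T-390 is under a tariff-rate quota (threshold 4,547 units). In-quota: 4,547 units at 8%; over-quota: 5,350 units at 18%.
Pro-rata value split: in-quota = ¥1,873,403.13 × 4,547/9,897 = ¥860,701.63; over-quota = ¥1,873,403.13 − ¥860,701.63 = ¥1,012,701.50.
In-quota duty = ¥860,701.63 × 8% = ¥68,856.13. Over-quota duty = ¥1,012,701.50 × 18% = ¥182,286.27.
Line duty = ¥68,856.13 + ¥182,286.27 = ¥251,142.40.
Total = ¥25,140.77 + ¥53,337.41 + ¥36,967.19 + ¥251,142.40 = ¥366,587.77.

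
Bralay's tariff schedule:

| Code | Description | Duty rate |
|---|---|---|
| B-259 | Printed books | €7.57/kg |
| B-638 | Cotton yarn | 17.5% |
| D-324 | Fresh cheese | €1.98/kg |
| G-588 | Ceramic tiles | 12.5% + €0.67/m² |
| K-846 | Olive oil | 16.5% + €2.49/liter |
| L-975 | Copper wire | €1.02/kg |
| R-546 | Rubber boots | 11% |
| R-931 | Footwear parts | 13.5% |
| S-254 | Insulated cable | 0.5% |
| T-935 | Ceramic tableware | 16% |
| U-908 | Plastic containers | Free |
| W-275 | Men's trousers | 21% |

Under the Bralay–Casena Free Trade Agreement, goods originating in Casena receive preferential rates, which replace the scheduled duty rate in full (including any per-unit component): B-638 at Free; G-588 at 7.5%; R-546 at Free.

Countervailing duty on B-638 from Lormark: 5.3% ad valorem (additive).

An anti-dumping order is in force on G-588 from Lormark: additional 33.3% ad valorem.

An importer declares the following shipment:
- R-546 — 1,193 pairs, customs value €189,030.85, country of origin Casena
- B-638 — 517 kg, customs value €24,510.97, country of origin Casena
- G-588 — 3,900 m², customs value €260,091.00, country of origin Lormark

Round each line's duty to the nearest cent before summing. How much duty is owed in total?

Line 1 (R-546, Casena, 1,193 pairs, €189,030.85):
Base rate for R-546 is 11%.
Origin Casena qualifies under the Bralay–Casena agreement and R-546 is covered: preferential rate Free applies instead.
Duty = €189,030.85 × 0% = €0.00.
Line 2 (B-638, Casena, 517 kg, €24,510.97):
Base rate for B-638 is 17.5%.
Origin Casena qualifies under the Bralay–Casena agreement and B-638 is covered: preferential rate Free applies instead.
The additional-duty order on B-638 targets Lormark, not Casena; it does not apply.
Duty = €24,510.97 × 0% = €0.00.
Line 3 (G-588, Lormark, 3,900 m², €260,091.00):
Base rate for G-588 is 12.5% + €0.67/m².
G-588 has an FTA preferential rate, but origin Lormark is not Casena; base rate stands.
Additional duty on G-588 from Lormark: +33.3%. Applied ad valorem rate: 12.5% + 33.3% = 45.8%.
Duty = €260,091.00 × 45.8% + 3,900 × €0.67 = €121,734.68.
Total = €0.00 + €0.00 + €121,734.68 = €121,734.68.

€121,734.68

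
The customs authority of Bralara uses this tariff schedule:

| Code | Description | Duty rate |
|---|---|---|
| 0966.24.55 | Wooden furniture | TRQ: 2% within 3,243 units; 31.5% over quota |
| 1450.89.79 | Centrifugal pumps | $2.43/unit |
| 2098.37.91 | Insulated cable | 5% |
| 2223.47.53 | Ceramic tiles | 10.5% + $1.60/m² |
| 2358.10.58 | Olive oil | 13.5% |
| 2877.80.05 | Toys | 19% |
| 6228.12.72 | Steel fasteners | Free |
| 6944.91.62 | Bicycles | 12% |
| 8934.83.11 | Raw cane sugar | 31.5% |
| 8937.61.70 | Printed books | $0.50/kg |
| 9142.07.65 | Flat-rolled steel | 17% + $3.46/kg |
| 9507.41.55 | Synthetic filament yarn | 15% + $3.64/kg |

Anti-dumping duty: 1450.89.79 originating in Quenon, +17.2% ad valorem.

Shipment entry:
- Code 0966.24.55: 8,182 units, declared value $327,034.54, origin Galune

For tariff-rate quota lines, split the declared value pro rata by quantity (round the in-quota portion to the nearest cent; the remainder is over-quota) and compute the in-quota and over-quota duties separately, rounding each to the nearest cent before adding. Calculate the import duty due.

$64,777.18

Line 1 (0966.24.55, Galune, 8,182 units, $327,034.54):
Code 0966.24.55 is under a tariff-rate quota (threshold 3,243 units). In-quota: 3,243 units at 2%; over-quota: 4,939 units at 31.5%.
Pro-rata value split: in-quota = $327,034.54 × 3,243/8,182 = $129,622.71; over-quota = $327,034.54 − $129,622.71 = $197,411.83.
In-quota duty = $129,622.71 × 2% = $2,592.45. Over-quota duty = $197,411.83 × 31.5% = $62,184.73.
Line duty = $2,592.45 + $62,184.73 = $64,777.18.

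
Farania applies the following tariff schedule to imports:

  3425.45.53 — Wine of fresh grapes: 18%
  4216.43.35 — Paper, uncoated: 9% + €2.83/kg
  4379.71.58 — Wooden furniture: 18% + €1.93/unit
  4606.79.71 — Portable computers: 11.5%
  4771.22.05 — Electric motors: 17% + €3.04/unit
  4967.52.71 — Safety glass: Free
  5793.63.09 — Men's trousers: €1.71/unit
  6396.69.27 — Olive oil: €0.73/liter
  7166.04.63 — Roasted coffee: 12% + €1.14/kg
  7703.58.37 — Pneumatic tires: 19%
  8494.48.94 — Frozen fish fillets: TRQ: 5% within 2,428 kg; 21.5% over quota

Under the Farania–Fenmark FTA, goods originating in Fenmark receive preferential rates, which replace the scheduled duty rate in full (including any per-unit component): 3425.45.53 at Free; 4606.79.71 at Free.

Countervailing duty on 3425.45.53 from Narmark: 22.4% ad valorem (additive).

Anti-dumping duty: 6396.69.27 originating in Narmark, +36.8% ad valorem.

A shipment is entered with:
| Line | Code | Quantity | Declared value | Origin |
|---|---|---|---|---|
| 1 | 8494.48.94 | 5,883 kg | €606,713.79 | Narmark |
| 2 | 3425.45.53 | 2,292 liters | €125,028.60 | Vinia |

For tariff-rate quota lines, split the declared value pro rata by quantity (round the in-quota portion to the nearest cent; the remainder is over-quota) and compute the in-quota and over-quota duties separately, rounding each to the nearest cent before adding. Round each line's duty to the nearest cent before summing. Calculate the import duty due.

€111,632.67

Line 1 (8494.48.94, Narmark, 5,883 kg, €606,713.79):
Code 8494.48.94 is under a tariff-rate quota (threshold 2,428 kg). In-quota: 2,428 kg at 5%; over-quota: 3,455 kg at 21.5%.
Pro-rata value split: in-quota = €606,713.79 × 2,428/5,883 = €250,399.64; over-quota = €606,713.79 − €250,399.64 = €356,314.15.
In-quota duty = €250,399.64 × 5% = €12,519.98. Over-quota duty = €356,314.15 × 21.5% = €76,607.54.
Line duty = €12,519.98 + €76,607.54 = €89,127.52.
Line 2 (3425.45.53, Vinia, 2,292 liters, €125,028.60):
Base rate for 3425.45.53 is 18%.
3425.45.53 has an FTA preferential rate, but origin Vinia is not Fenmark; base rate stands.
The additional-duty order on 3425.45.53 targets Narmark, not Vinia; it does not apply.
Duty = €125,028.60 × 18% = €22,505.15.
Total = €89,127.52 + €22,505.15 = €111,632.67.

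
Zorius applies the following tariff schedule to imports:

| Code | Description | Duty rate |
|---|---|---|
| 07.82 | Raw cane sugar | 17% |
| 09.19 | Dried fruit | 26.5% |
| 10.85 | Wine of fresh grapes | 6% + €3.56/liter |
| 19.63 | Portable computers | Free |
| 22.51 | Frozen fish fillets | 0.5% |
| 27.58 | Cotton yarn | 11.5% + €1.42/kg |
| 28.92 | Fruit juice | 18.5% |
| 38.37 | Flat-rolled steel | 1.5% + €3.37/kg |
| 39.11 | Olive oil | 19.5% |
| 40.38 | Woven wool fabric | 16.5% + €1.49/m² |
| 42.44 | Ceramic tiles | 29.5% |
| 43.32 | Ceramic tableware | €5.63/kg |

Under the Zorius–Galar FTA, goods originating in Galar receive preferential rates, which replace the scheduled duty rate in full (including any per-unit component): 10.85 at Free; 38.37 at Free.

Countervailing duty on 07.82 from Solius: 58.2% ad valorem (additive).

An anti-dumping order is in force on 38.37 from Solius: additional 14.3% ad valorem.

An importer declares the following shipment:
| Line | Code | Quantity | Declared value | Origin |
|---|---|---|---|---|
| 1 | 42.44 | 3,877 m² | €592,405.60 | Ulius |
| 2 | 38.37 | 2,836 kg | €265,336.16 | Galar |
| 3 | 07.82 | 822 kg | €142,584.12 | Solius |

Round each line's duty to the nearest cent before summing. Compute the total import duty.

€281,982.91

Line 1 (42.44, Ulius, 3,877 m², €592,405.60):
Base rate for 42.44 is 29.5%.
Duty = €592,405.60 × 29.5% = €174,759.65.
Line 2 (38.37, Galar, 2,836 kg, €265,336.16):
Base rate for 38.37 is 1.5% + €3.37/kg.
Origin Galar qualifies under the Zorius–Galar agreement and 38.37 is covered: preferential rate Free applies instead.
The additional-duty order on 38.37 targets Solius, not Galar; it does not apply.
Duty = €265,336.16 × 0% = €0.00.
Line 3 (07.82, Solius, 822 kg, €142,584.12):
Base rate for 07.82 is 17%.
Additional duty on 07.82 from Solius: +58.2%. Applied ad valorem rate: 17% + 58.2% = 75.2%.
Duty = €142,584.12 × 75.2% = €107,223.26.
Total = €174,759.65 + €0.00 + €107,223.26 = €281,982.91.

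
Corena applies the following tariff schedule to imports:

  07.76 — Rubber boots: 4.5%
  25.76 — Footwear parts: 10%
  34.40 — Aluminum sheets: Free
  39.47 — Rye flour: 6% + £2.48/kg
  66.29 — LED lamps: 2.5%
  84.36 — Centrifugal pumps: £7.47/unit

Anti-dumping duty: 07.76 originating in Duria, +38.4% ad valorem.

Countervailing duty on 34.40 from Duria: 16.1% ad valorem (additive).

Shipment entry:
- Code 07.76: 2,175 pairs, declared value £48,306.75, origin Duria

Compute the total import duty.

Line 1 (07.76, Duria, 2,175 pairs, £48,306.75):
Base rate for 07.76 is 4.5%.
Additional duty on 07.76 from Duria: +38.4%. Applied ad valorem rate: 4.5% + 38.4% = 42.9%.
Duty = £48,306.75 × 42.9% = £20,723.60.

£20,723.60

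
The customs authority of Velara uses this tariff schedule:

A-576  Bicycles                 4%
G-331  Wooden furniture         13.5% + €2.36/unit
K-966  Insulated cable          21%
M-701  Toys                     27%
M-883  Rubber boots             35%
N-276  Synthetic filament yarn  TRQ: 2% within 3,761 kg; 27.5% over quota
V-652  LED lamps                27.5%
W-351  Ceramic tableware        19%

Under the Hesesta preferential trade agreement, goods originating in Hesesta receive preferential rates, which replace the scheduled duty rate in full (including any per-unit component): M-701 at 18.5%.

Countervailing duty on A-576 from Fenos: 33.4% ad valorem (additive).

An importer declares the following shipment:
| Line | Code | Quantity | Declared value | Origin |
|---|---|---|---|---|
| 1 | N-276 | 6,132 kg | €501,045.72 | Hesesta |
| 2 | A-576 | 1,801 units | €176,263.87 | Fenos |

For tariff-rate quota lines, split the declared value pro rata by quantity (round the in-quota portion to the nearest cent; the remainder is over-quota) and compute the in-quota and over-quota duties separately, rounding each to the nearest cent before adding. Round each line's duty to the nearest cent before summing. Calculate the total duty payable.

€125,345.88

Line 1 (N-276, Hesesta, 6,132 kg, €501,045.72):
Code N-276 is under a tariff-rate quota (threshold 3,761 kg). In-quota: 3,761 kg at 2%; over-quota: 2,371 kg at 27.5%.
Pro-rata value split: in-quota = €501,045.72 × 3,761/6,132 = €307,311.31; over-quota = €501,045.72 − €307,311.31 = €193,734.41.
In-quota duty = €307,311.31 × 2% = €6,146.23. Over-quota duty = €193,734.41 × 27.5% = €53,276.96.
Line duty = €6,146.23 + €53,276.96 = €59,423.19.
Line 2 (A-576, Fenos, 1,801 units, €176,263.87):
Base rate for A-576 is 4%.
Additional duty on A-576 from Fenos: +33.4%. Applied ad valorem rate: 4% + 33.4% = 37.4%.
Duty = €176,263.87 × 37.4% = €65,922.69.
Total = €59,423.19 + €65,922.69 = €125,345.88.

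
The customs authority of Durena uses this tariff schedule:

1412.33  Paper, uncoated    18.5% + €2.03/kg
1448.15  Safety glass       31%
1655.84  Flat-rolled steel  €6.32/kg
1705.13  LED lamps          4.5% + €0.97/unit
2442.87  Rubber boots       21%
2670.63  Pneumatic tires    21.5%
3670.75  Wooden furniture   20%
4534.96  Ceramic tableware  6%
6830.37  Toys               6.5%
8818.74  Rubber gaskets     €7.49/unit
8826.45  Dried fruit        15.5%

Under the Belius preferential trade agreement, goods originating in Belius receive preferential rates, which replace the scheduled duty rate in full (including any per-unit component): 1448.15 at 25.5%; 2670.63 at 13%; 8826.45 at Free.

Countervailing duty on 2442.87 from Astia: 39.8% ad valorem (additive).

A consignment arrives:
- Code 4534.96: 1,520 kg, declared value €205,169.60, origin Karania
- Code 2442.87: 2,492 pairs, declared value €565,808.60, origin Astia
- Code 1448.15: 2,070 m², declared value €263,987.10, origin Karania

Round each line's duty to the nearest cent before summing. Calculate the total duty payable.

Line 1 (4534.96, Karania, 1,520 kg, €205,169.60):
Base rate for 4534.96 is 6%.
Duty = €205,169.60 × 6% = €12,310.18.
Line 2 (2442.87, Astia, 2,492 pairs, €565,808.60):
Base rate for 2442.87 is 21%.
Additional duty on 2442.87 from Astia: +39.8%. Applied ad valorem rate: 21% + 39.8% = 60.8%.
Duty = €565,808.60 × 60.8% = €344,011.63.
Line 3 (1448.15, Karania, 2,070 m², €263,987.10):
Base rate for 1448.15 is 31%.
1448.15 has an FTA preferential rate, but origin Karania is not Belius; base rate stands.
Duty = €263,987.10 × 31% = €81,836.00.
Total = €12,310.18 + €344,011.63 + €81,836.00 = €438,157.81.

€438,157.81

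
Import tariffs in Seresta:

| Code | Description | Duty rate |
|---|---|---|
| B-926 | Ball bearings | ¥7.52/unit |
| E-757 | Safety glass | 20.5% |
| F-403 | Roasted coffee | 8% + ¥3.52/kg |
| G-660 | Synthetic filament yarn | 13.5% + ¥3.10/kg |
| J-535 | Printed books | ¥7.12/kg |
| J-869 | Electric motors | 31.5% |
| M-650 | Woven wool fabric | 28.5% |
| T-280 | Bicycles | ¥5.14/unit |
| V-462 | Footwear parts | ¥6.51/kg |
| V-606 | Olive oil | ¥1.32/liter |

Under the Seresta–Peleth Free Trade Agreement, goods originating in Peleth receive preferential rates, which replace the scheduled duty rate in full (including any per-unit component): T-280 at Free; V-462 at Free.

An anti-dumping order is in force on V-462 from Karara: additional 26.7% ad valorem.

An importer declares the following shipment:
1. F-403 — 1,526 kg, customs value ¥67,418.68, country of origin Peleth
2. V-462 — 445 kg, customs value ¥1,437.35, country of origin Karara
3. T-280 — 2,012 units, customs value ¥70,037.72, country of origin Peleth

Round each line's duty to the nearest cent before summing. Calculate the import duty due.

¥14,045.73

Line 1 (F-403, Peleth, 1,526 kg, ¥67,418.68):
Base rate for F-403 is 8% + ¥3.52/kg.
Origin Peleth is the FTA partner but F-403 is not on the preference list; base rate stands.
Duty = ¥67,418.68 × 8% + 1,526 × ¥3.52 = ¥10,765.01.
Line 2 (V-462, Karara, 445 kg, ¥1,437.35):
Base rate for V-462 is ¥6.51/kg.
V-462 has an FTA preferential rate, but origin Karara is not Peleth; base rate stands.
Additional duty on V-462 from Karara: +26.7% ad valorem. Applied ad valorem rate = 26.7%.
Duty = ¥1,437.35 × 26.7% + 445 × ¥6.51 = ¥3,280.72.
Line 3 (T-280, Peleth, 2,012 units, ¥70,037.72):
Base rate for T-280 is ¥5.14/unit.
Origin Peleth qualifies under the Seresta–Peleth agreement and T-280 is covered: preferential rate Free applies instead.
Duty = ¥70,037.72 × 0% = ¥0.00.
Total = ¥10,765.01 + ¥3,280.72 + ¥0.00 = ¥14,045.73.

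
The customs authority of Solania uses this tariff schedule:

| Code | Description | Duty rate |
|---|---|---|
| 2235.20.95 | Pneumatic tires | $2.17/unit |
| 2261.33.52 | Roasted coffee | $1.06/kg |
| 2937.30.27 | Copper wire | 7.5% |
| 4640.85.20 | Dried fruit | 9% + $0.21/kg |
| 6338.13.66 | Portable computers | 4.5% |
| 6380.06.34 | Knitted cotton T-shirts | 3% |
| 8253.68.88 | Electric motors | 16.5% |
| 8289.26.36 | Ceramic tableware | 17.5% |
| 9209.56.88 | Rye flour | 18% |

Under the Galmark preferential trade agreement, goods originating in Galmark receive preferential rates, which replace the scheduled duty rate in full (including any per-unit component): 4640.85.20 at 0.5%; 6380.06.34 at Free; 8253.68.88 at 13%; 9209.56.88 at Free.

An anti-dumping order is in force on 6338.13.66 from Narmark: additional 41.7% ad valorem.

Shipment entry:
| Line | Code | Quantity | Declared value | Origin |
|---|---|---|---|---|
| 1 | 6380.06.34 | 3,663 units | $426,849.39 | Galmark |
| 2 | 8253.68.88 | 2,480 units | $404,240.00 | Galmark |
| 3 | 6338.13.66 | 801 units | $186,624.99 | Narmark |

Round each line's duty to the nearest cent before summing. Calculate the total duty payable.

Line 1 (6380.06.34, Galmark, 3,663 units, $426,849.39):
Base rate for 6380.06.34 is 3%.
Origin Galmark qualifies under the Solania–Galmark agreement and 6380.06.34 is covered: preferential rate Free applies instead.
Duty = $426,849.39 × 0% = $0.00.
Line 2 (8253.68.88, Galmark, 2,480 units, $404,240.00):
Base rate for 8253.68.88 is 16.5%.
Origin Galmark qualifies under the Solania–Galmark agreement and 8253.68.88 is covered: preferential rate 13% applies instead.
Duty = $404,240.00 × 13% = $52,551.20.
Line 3 (6338.13.66, Narmark, 801 units, $186,624.99):
Base rate for 6338.13.66 is 4.5%.
Additional duty on 6338.13.66 from Narmark: +41.7%. Applied ad valorem rate: 4.5% + 41.7% = 46.2%.
Duty = $186,624.99 × 46.2% = $86,220.75.
Total = $0.00 + $52,551.20 + $86,220.75 = $138,771.95.

$138,771.95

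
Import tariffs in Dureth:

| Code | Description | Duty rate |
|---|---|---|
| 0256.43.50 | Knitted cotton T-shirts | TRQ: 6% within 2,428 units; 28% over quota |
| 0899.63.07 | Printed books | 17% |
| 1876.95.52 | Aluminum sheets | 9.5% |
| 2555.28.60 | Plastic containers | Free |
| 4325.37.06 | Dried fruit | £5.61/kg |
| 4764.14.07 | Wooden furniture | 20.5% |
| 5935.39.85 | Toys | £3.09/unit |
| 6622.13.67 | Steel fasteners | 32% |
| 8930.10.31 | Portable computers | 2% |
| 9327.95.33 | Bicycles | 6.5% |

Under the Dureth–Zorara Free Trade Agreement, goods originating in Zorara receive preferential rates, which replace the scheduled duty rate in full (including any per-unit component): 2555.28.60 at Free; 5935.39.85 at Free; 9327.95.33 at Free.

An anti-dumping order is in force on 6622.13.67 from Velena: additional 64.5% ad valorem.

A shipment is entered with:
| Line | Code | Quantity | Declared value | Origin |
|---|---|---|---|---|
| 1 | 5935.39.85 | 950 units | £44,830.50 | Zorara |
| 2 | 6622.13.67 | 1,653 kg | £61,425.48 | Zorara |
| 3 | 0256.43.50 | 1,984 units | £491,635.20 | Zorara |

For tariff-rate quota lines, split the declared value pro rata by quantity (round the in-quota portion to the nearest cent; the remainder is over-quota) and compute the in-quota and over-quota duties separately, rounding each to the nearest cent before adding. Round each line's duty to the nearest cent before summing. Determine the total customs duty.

£49,154.26

Line 1 (5935.39.85, Zorara, 950 units, £44,830.50):
Base rate for 5935.39.85 is £3.09/unit.
Origin Zorara qualifies under the Dureth–Zorara agreement and 5935.39.85 is covered: preferential rate Free applies instead.
Duty = £44,830.50 × 0% = £0.00.
Line 2 (6622.13.67, Zorara, 1,653 kg, £61,425.48):
Base rate for 6622.13.67 is 32%.
Origin Zorara is the FTA partner but 6622.13.67 is not on the preference list; base rate stands.
The additional-duty order on 6622.13.67 targets Velena, not Zorara; it does not apply.
Duty = £61,425.48 × 32% = £19,656.15.
Line 3 (0256.43.50, Zorara, 1,984 units, £491,635.20):
Code 0256.43.50 is under a tariff-rate quota (threshold 2,428 units). Quantity 1,984 units is within the quota, so the in-quota rate 6% applies to the full value.
Duty = £491,635.20 × 6% = £29,498.11.
Total = £0.00 + £19,656.15 + £29,498.11 = £49,154.26.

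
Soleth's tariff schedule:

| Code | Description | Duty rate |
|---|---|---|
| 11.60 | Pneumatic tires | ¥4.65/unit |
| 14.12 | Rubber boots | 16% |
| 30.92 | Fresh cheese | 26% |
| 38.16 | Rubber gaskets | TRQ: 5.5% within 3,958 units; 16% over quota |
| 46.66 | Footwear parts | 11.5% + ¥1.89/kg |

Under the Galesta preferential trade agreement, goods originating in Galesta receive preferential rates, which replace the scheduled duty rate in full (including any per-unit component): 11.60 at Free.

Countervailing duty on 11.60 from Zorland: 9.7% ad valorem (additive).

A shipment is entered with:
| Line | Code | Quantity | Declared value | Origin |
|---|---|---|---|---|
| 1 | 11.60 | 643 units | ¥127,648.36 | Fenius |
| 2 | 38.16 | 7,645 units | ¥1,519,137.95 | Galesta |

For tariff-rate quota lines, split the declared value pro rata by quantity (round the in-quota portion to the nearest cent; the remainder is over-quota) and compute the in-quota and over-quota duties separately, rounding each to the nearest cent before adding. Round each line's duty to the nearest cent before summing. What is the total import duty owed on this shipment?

¥163,470.13

Line 1 (11.60, Fenius, 643 units, ¥127,648.36):
Base rate for 11.60 is ¥4.65/unit.
11.60 has an FTA preferential rate, but origin Fenius is not Galesta; base rate stands.
The additional-duty order on 11.60 targets Zorland, not Fenius; it does not apply.
Duty = 643 × ¥4.65 = ¥2,989.95.
Line 2 (38.16, Galesta, 7,645 units, ¥1,519,137.95):
Code 38.16 is under a tariff-rate quota (threshold 3,958 units). In-quota: 3,958 units at 5.5%; over-quota: 3,687 units at 16%.
Pro-rata value split: in-quota = ¥1,519,137.95 × 3,958/7,645 = ¥786,494.18; over-quota = ¥1,519,137.95 − ¥786,494.18 = ¥732,643.77.
In-quota duty = ¥786,494.18 × 5.5% = ¥43,257.18. Over-quota duty = ¥732,643.77 × 16% = ¥117,223.00.
Line duty = ¥43,257.18 + ¥117,223.00 = ¥160,480.18.
Total = ¥2,989.95 + ¥160,480.18 = ¥163,470.13.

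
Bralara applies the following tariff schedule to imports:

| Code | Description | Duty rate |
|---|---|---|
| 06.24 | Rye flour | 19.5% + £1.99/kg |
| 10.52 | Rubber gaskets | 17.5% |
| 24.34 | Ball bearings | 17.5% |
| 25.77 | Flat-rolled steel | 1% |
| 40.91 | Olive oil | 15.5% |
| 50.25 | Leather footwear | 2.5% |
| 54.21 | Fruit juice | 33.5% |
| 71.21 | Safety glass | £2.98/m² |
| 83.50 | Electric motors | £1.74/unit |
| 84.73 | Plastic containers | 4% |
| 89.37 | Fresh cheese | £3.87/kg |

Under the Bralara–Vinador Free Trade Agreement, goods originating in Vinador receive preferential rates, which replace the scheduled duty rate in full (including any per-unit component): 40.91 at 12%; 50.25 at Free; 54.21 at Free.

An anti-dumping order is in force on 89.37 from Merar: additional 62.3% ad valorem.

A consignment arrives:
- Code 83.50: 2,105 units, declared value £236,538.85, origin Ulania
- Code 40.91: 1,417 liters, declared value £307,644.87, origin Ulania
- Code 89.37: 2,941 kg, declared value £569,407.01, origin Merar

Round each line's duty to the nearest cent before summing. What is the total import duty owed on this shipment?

Line 1 (83.50, Ulania, 2,105 units, £236,538.85):
Base rate for 83.50 is £1.74/unit.
Duty = 2,105 × £1.74 = £3,662.70.
Line 2 (40.91, Ulania, 1,417 liters, £307,644.87):
Base rate for 40.91 is 15.5%.
40.91 has an FTA preferential rate, but origin Ulania is not Vinador; base rate stands.
Duty = £307,644.87 × 15.5% = £47,684.95.
Line 3 (89.37, Merar, 2,941 kg, £569,407.01):
Base rate for 89.37 is £3.87/kg.
Additional duty on 89.37 from Merar: +62.3% ad valorem. Applied ad valorem rate = 62.3%.
Duty = £569,407.01 × 62.3% + 2,941 × £3.87 = £366,122.24.
Total = £3,662.70 + £47,684.95 + £366,122.24 = £417,469.89.

£417,469.89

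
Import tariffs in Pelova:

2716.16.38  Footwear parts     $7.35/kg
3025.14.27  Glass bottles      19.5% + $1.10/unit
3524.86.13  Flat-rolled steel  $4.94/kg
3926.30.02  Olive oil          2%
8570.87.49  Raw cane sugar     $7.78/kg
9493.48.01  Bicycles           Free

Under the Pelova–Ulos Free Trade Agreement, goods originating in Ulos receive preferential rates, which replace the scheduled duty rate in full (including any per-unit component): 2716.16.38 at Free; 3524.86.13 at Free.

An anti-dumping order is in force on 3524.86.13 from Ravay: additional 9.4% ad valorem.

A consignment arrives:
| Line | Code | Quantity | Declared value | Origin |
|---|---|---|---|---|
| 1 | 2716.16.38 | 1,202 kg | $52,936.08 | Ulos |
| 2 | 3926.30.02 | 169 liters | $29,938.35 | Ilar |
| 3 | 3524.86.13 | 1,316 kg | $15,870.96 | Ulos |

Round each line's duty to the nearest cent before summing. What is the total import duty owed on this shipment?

$598.77

Line 1 (2716.16.38, Ulos, 1,202 kg, $52,936.08):
Base rate for 2716.16.38 is $7.35/kg.
Origin Ulos qualifies under the Pelova–Ulos agreement and 2716.16.38 is covered: preferential rate Free applies instead.
Duty = $52,936.08 × 0% = $0.00.
Line 2 (3926.30.02, Ilar, 169 liters, $29,938.35):
Base rate for 3926.30.02 is 2%.
Duty = $29,938.35 × 2% = $598.77.
Line 3 (3524.86.13, Ulos, 1,316 kg, $15,870.96):
Base rate for 3524.86.13 is $4.94/kg.
Origin Ulos qualifies under the Pelova–Ulos agreement and 3524.86.13 is covered: preferential rate Free applies instead.
The additional-duty order on 3524.86.13 targets Ravay, not Ulos; it does not apply.
Duty = $15,870.96 × 0% = $0.00.
Total = $0.00 + $598.77 + $0.00 = $598.77.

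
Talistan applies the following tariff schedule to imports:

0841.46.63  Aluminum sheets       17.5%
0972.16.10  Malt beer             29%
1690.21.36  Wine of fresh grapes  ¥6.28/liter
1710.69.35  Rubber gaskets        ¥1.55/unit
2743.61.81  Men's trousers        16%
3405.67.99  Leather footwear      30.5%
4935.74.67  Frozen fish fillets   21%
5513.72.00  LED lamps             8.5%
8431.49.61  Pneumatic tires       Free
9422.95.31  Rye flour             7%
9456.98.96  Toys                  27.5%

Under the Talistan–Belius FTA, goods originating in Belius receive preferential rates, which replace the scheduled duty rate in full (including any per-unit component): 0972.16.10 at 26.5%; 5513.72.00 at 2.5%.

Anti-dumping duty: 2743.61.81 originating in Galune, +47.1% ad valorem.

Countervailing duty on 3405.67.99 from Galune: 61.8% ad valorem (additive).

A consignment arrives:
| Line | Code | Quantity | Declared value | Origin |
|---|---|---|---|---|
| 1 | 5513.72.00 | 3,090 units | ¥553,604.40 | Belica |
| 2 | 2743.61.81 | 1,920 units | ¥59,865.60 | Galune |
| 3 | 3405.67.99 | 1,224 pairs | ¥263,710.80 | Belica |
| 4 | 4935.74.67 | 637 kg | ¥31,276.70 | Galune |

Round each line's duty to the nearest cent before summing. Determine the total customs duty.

Line 1 (5513.72.00, Belica, 3,090 units, ¥553,604.40):
Base rate for 5513.72.00 is 8.5%.
5513.72.00 has an FTA preferential rate, but origin Belica is not Belius; base rate stands.
Duty = ¥553,604.40 × 8.5% = ¥47,056.37.
Line 2 (2743.61.81, Galune, 1,920 units, ¥59,865.60):
Base rate for 2743.61.81 is 16%.
Additional duty on 2743.61.81 from Galune: +47.1%. Applied ad valorem rate: 16% + 47.1% = 63.1%.
Duty = ¥59,865.60 × 63.1% = ¥37,775.19.
Line 3 (3405.67.99, Belica, 1,224 pairs, ¥263,710.80):
Base rate for 3405.67.99 is 30.5%.
The additional-duty order on 3405.67.99 targets Galune, not Belica; it does not apply.
Duty = ¥263,710.80 × 30.5% = ¥80,431.79.
Line 4 (4935.74.67, Galune, 637 kg, ¥31,276.70):
Base rate for 4935.74.67 is 21%.
Duty = ¥31,276.70 × 21% = ¥6,568.11.
Total = ¥47,056.37 + ¥37,775.19 + ¥80,431.79 + ¥6,568.11 = ¥171,831.46.

¥171,831.46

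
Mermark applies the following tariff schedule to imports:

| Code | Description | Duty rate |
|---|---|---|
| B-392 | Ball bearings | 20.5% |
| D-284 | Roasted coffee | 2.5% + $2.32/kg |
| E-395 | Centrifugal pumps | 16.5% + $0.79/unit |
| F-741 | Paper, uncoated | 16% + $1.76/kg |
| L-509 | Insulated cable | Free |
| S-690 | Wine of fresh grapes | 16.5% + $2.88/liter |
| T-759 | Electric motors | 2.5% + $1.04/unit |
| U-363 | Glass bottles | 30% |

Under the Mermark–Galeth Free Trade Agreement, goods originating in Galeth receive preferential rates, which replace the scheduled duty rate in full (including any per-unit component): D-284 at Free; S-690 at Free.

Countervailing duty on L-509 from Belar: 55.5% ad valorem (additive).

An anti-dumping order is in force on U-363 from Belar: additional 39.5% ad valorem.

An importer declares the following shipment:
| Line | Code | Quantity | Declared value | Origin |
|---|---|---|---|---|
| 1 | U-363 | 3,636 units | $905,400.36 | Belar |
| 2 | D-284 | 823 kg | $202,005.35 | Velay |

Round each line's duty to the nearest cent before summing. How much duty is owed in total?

$636,212.74

Line 1 (U-363, Belar, 3,636 units, $905,400.36):
Base rate for U-363 is 30%.
Additional duty on U-363 from Belar: +39.5%. Applied ad valorem rate: 30% + 39.5% = 69.5%.
Duty = $905,400.36 × 69.5% = $629,253.25.
Line 2 (D-284, Velay, 823 kg, $202,005.35):
Base rate for D-284 is 2.5% + $2.32/kg.
D-284 has an FTA preferential rate, but origin Velay is not Galeth; base rate stands.
Duty = $202,005.35 × 2.5% + 823 × $2.32 = $6,959.49.
Total = $629,253.25 + $6,959.49 = $636,212.74.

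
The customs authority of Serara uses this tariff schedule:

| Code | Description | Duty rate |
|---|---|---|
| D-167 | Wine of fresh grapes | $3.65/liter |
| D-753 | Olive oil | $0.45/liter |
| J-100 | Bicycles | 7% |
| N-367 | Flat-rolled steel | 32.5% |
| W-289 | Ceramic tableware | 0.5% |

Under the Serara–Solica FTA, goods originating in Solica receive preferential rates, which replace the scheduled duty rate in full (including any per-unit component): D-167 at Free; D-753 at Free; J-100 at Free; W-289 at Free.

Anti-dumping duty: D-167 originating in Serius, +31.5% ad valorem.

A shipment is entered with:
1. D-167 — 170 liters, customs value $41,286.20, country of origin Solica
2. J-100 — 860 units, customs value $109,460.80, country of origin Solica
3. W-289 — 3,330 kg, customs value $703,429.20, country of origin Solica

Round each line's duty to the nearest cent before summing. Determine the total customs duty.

$0.00

Line 1 (D-167, Solica, 170 liters, $41,286.20):
Base rate for D-167 is $3.65/liter.
Origin Solica qualifies under the Serara–Solica agreement and D-167 is covered: preferential rate Free applies instead.
The additional-duty order on D-167 targets Serius, not Solica; it does not apply.
Duty = $41,286.20 × 0% = $0.00.
Line 2 (J-100, Solica, 860 units, $109,460.80):
Base rate for J-100 is 7%.
Origin Solica qualifies under the Serara–Solica agreement and J-100 is covered: preferential rate Free applies instead.
Duty = $109,460.80 × 0% = $0.00.
Line 3 (W-289, Solica, 3,330 kg, $703,429.20):
Base rate for W-289 is 0.5%.
Origin Solica qualifies under the Serara–Solica agreement and W-289 is covered: preferential rate Free applies instead.
Duty = $703,429.20 × 0% = $0.00.
Total = $0.00 + $0.00 + $0.00 = $0.00.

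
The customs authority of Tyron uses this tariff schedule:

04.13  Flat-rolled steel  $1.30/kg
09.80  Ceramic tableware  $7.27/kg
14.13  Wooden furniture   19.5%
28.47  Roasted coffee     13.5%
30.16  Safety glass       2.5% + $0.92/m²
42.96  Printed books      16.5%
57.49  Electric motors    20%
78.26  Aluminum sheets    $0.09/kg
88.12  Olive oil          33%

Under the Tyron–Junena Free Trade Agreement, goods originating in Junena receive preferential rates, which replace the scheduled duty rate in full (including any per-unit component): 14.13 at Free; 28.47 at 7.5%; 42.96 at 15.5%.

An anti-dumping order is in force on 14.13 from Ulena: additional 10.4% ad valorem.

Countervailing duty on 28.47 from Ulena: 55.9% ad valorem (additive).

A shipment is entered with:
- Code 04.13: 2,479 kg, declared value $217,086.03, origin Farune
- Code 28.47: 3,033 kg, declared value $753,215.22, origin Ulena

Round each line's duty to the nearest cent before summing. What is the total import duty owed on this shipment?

$525,954.06

Line 1 (04.13, Farune, 2,479 kg, $217,086.03):
Base rate for 04.13 is $1.30/kg.
Duty = 2,479 × $1.30 = $3,222.70.
Line 2 (28.47, Ulena, 3,033 kg, $753,215.22):
Base rate for 28.47 is 13.5%.
28.47 has an FTA preferential rate, but origin Ulena is not Junena; base rate stands.
Additional duty on 28.47 from Ulena: +55.9%. Applied ad valorem rate: 13.5% + 55.9% = 69.4%.
Duty = $753,215.22 × 69.4% = $522,731.36.
Total = $3,222.70 + $522,731.36 = $525,954.06.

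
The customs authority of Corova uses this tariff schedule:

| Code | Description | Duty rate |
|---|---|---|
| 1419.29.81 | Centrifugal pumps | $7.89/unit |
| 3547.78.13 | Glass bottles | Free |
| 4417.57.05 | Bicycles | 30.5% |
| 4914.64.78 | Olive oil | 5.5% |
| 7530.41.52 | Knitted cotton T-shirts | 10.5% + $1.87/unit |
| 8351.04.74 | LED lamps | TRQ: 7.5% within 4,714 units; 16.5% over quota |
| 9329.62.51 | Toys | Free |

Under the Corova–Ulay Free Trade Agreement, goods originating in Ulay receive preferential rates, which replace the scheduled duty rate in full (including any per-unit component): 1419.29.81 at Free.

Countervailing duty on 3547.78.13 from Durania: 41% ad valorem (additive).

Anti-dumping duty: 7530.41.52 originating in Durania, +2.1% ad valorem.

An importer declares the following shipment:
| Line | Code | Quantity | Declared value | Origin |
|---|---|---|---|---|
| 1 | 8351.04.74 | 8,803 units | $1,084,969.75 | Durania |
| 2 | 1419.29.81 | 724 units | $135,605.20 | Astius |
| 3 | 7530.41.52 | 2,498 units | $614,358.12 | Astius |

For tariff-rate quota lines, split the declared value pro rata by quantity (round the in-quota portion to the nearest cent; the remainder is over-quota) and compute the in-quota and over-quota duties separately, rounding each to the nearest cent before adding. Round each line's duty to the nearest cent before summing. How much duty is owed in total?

Line 1 (8351.04.74, Durania, 8,803 units, $1,084,969.75):
Code 8351.04.74 is under a tariff-rate quota (threshold 4,714 units). In-quota: 4,714 units at 7.5%; over-quota: 4,089 units at 16.5%.
Pro-rata value split: in-quota = $1,084,969.75 × 4,714/8,803 = $581,000.50; over-quota = $1,084,969.75 − $581,000.50 = $503,969.25.
In-quota duty = $581,000.50 × 7.5% = $43,575.04. Over-quota duty = $503,969.25 × 16.5% = $83,154.93.
Line duty = $43,575.04 + $83,154.93 = $126,729.97.
Line 2 (1419.29.81, Astius, 724 units, $135,605.20):
Base rate for 1419.29.81 is $7.89/unit.
1419.29.81 has an FTA preferential rate, but origin Astius is not Ulay; base rate stands.
Duty = 724 × $7.89 = $5,712.36.
Line 3 (7530.41.52, Astius, 2,498 units, $614,358.12):
Base rate for 7530.41.52 is 10.5% + $1.87/unit.
The additional-duty order on 7530.41.52 targets Durania, not Astius; it does not apply.
Duty = $614,358.12 × 10.5% + 2,498 × $1.87 = $69,178.86.
Total = $126,729.97 + $5,712.36 + $69,178.86 = $201,621.19.

$201,621.19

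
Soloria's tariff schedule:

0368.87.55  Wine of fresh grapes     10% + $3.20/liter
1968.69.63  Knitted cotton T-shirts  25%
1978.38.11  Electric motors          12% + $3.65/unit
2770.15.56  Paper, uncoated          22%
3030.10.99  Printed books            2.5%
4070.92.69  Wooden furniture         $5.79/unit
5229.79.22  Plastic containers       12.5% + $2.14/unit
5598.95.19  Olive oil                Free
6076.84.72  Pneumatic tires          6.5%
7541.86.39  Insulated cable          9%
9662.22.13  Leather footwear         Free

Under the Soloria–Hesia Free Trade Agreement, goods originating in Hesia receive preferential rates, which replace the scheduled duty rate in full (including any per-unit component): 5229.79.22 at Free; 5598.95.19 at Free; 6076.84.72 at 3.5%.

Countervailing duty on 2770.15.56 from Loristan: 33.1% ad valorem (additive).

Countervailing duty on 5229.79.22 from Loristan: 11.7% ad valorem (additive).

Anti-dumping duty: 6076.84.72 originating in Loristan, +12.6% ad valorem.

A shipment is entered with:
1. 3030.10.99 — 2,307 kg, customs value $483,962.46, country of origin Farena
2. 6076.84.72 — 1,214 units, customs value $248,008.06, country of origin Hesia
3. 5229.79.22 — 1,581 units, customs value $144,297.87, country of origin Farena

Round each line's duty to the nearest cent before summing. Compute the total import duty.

Line 1 (3030.10.99, Farena, 2,307 kg, $483,962.46):
Base rate for 3030.10.99 is 2.5%.
Duty = $483,962.46 × 2.5% = $12,099.06.
Line 2 (6076.84.72, Hesia, 1,214 units, $248,008.06):
Base rate for 6076.84.72 is 6.5%.
Origin Hesia qualifies under the Soloria–Hesia agreement and 6076.84.72 is covered: preferential rate 3.5% applies instead.
The additional-duty order on 6076.84.72 targets Loristan, not Hesia; it does not apply.
Duty = $248,008.06 × 3.5% = $8,680.28.
Line 3 (5229.79.22, Farena, 1,581 units, $144,297.87):
Base rate for 5229.79.22 is 12.5% + $2.14/unit.
5229.79.22 has an FTA preferential rate, but origin Farena is not Hesia; base rate stands.
The additional-duty order on 5229.79.22 targets Loristan, not Farena; it does not apply.
Duty = $144,297.87 × 12.5% + 1,581 × $2.14 = $21,420.57.
Total = $12,099.06 + $8,680.28 + $21,420.57 = $42,199.91.

$42,199.91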